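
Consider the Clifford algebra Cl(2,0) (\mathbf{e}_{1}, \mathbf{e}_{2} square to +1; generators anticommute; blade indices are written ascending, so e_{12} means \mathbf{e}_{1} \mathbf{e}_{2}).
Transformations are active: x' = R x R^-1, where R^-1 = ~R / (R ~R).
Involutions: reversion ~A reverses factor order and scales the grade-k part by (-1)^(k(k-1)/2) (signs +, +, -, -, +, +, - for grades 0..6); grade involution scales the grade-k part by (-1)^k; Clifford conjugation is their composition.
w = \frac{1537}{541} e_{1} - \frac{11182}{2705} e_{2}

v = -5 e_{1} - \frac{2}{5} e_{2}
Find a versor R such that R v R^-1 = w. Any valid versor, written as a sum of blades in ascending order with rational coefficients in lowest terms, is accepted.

Since q(v) = q(w) = \frac{629}{25}, the sum R = v + w = -\frac{1168}{541} e_{1} - \frac{12264}{2705} e_{2} does the job whenever invertible.
Answer: -\frac{1168}{541} e_{1} - \frac{12264}{2705} e_{2}


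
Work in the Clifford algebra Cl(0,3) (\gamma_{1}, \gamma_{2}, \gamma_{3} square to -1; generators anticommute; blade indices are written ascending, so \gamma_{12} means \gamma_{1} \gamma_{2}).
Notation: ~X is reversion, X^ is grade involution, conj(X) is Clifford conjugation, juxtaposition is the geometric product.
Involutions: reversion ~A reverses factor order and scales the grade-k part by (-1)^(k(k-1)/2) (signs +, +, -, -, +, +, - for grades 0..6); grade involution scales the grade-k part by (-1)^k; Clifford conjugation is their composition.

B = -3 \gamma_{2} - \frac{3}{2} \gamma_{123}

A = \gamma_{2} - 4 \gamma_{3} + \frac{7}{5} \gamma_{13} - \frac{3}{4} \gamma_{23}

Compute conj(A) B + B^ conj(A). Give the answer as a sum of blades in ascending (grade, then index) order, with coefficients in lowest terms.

first term: -3 + \frac{9}{8} \gamma_{1} + \frac{21}{10} \gamma_{2} - \frac{9}{4} \gamma_{3} + 6 \gamma_{12} + \frac{3}{2} \gamma_{13} + 12 \gamma_{23} - \frac{21}{5} \gamma_{123}
second term: 3 - \frac{9}{8} \gamma_{1} - \frac{21}{10} \gamma_{2} - \frac{9}{4} \gamma_{3} - 6 \gamma_{12} - \frac{3}{2} \gamma_{13} + 12 \gamma_{23} + \frac{21}{5} \gamma_{123}
Answer: -\frac{9}{2} \gamma_{3} + 24 \gamma_{23}


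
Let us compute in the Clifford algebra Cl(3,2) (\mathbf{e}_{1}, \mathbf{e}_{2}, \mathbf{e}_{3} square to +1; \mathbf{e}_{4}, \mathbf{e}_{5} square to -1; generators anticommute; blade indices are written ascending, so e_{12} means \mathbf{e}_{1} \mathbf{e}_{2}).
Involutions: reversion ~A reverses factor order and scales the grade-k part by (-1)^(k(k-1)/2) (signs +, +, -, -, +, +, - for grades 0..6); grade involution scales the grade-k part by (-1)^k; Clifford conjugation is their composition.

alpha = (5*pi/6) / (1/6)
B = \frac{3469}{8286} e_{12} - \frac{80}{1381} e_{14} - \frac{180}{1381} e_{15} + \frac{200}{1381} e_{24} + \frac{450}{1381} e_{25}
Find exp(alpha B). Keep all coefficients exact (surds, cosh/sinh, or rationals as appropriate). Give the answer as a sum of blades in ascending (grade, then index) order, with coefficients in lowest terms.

B^2 term by term: the squares give (\frac{3469}{8286})^2*(e_{12})^2 + (-\frac{80}{1381})^2*(e_{14})^2 + (-\frac{180}{1381})^2*(e_{15})^2 + (\frac{200}{1381})^2*(e_{24})^2 + (\frac{450}{1381})^2*(e_{25})^2 = \frac{12033961}{68657796}*(-1) + \frac{6400}{1907161}*(+1) + \frac{32400}{1907161}*(+1) + \frac{40000}{1907161}*(+1) + \frac{202500}{1907161}*(+1) = -\frac{1}{36} (each basis 2-blade squares to minus the product of its generators' squares); cross terms between blades sharing an index anticommute and cancel; the commuting (index-disjoint) pairs give grade-4 terms 2*c*c'*(blade product), which cancel blade by blade — e_{1245}: \frac{72000}{1907161} - \frac{72000}{1907161} = 0 — confirming B is simple. So B^2 = -\frac{1}{36}.
B^2 = -\frac{1}{36} — since the square is negative, the closed form is circular: l = \frac{1}{6}, alpha*l = \frac{5 \pi}{6}, so exp(alpha B) = cos(\frac{5 \pi}{6}) + (sin(\frac{5 \pi}{6})/(\frac{1}{6}))*B = - \frac{\sqrt{3}}{2} + (3)*B.
Answer: - \frac{\sqrt{3}}{2} + \frac{3469}{2762} e_{12} - \frac{240}{1381} e_{14} - \frac{540}{1381} e_{15} + \frac{600}{1381} e_{24} + \frac{1350}{1381} e_{25}


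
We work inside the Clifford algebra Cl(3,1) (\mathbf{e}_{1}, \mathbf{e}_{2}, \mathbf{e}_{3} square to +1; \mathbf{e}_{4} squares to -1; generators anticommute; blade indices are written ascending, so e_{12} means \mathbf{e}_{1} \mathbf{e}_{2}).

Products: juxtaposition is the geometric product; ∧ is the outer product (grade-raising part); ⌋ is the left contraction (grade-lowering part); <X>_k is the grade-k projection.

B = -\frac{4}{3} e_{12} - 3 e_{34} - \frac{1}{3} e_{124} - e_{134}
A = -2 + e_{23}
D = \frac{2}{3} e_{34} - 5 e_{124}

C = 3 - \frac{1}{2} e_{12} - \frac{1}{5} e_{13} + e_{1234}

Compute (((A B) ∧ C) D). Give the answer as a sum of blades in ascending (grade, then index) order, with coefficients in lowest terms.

step 1: \frac{8}{3} e_{12} + \frac{4}{3} e_{13} - 3 e_{24} + 6 e_{34} - \frac{1}{3} e_{124} + \frac{7}{3} e_{134}
step 2: 8 e_{12} + 4 e_{13} - 9 e_{24} + 18 e_{34} - e_{124} + 7 e_{134} - \frac{18}{5} e_{1234}
step 3: 17 + \frac{149}{3} e_{1} + 18 e_{3} + 40 e_{4} - \frac{12}{5} e_{12} + \frac{8}{3} e_{14} + 29 e_{23} + \frac{268}{3} e_{123} - 20 e_{234} + \frac{16}{3} e_{1234}
Answer: 17 + \frac{149}{3} e_{1} + 18 e_{3} + 40 e_{4} - \frac{12}{5} e_{12} + \frac{8}{3} e_{14} + 29 e_{23} + \frac{268}{3} e_{123} - 20 e_{234} + \frac{16}{3} e_{1234}


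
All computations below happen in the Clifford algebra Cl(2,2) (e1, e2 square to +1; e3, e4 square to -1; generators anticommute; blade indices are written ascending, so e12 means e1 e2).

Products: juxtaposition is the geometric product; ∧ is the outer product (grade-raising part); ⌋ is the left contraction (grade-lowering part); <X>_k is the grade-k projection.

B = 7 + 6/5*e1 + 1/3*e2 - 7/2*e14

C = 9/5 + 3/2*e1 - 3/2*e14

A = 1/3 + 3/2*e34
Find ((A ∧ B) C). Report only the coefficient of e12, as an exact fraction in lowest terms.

step 1: 7/3 + 2/5*e1 + 1/9*e2 - 7/6*e14 + 21/2*e34 + 9/5*e134 + 1/2*e234
step 2: 131/20 + 211/50*e1 + 1/5*e2 + 27/10*e3 + 23/20*e4 - 1/6*e12 + 63/4*e13 - 28/5*e14 + 108/5*e34 - 3/4*e123 + 1/6*e124 + 1899/100*e134 + 9/10*e234 - 3/4*e1234
Answer: -1/6


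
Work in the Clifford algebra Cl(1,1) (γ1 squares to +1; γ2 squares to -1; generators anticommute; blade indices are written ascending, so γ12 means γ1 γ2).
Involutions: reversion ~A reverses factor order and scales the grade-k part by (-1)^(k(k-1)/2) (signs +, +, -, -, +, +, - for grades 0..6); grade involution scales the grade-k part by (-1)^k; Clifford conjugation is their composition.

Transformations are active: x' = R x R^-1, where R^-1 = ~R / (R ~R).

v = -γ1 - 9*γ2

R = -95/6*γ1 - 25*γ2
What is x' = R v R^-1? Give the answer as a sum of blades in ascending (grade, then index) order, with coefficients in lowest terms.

~R = -95/6*γ1 - 25*γ2, and R ~R = -13475/36, so R^-1 = ~R / (-13475/36).
R v = -1255/6 + 235/2*γ12
Answer: -8999/539*γ1 - 10209/539*γ2


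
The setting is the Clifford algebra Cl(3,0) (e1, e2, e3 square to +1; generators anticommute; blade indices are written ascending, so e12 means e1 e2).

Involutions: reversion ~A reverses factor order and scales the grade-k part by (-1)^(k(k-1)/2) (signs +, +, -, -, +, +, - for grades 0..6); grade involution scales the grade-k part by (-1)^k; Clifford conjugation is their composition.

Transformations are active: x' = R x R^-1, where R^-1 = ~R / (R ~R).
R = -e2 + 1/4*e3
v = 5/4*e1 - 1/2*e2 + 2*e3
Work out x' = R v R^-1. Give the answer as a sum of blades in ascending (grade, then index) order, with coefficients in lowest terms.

~R = -e2 + 1/4*e3, and R ~R = 17/16, so R^-1 = ~R / (17/16).
R v = 1 + 5/4*e12 - 5/16*e13 - 15/8*e23
Answer: -5/4*e1 - 47/34*e2 - 26/17*e3


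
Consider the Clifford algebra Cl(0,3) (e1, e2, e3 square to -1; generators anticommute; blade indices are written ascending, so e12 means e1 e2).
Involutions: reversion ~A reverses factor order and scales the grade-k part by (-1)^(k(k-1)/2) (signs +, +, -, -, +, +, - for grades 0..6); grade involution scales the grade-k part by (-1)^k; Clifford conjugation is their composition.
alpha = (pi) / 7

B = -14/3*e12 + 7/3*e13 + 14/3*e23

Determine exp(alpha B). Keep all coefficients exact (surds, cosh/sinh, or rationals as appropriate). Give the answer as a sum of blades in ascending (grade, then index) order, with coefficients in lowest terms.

B^2 term by term: the squares give (-14/3)^2*(e12)^2 + (7/3)^2*(e13)^2 + (14/3)^2*(e23)^2 = 196/9*(-1) + 49/9*(-1) + 196/9*(-1) = -49 (each basis 2-blade squares to minus the product of its generators' squares); cross terms between blades sharing an index anticommute and cancel. So B^2 = -49.
B^2 = -49 — circular case — the even/odd split gives cos and sin: l = 7, alpha*l = pi, so exp(alpha B) = cos(pi) + (sin(pi)/7)*B = -1 + (0)*B.
Answer: -1


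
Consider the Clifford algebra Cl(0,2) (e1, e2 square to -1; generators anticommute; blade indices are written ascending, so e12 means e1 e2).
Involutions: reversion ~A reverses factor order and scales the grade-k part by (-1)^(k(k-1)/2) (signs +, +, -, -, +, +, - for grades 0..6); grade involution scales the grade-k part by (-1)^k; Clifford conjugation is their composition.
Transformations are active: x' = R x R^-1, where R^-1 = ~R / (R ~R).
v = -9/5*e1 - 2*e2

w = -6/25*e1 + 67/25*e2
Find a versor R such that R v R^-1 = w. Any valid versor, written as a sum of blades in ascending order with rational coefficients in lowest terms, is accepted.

Since q(v) = q(w) = -181/25, the sum R = v + w = -51/25*e1 + 17/25*e2 does the job whenever invertible.
Answer: -51/25*e1 + 17/25*e2


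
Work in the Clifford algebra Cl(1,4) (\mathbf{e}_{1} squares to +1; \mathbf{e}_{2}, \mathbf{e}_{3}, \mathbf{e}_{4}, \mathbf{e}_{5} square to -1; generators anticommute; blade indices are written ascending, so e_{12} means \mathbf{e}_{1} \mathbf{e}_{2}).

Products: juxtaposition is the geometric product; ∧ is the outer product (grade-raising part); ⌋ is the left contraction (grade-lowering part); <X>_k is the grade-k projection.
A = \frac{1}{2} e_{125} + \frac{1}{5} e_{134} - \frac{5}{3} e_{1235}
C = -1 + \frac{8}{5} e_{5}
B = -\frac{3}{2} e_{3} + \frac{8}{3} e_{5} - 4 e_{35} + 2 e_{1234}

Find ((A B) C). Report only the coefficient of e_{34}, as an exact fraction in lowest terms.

step 1: -\frac{2}{5} e_{2} - 8 e_{12} - \frac{3}{10} e_{14} + \frac{10}{3} e_{45} + \frac{22}{9} e_{123} + \frac{5}{2} e_{125} - \frac{4}{5} e_{145} + e_{345} + \frac{3}{4} e_{1235} + \frac{8}{15} e_{1345}
step 2: \frac{2}{5} e_{2} - \frac{16}{3} e_{4} + 4 e_{12} + \frac{79}{50} e_{14} - \frac{16}{25} e_{25} - \frac{8}{5} e_{34} - \frac{10}{3} e_{45} - \frac{164}{45} e_{123} - \frac{153}{10} e_{125} - \frac{64}{75} e_{134} + \frac{8}{25} e_{145} - e_{345} + \frac{569}{180} e_{1235} - \frac{8}{15} e_{1345}
Answer: -\frac{8}{5}


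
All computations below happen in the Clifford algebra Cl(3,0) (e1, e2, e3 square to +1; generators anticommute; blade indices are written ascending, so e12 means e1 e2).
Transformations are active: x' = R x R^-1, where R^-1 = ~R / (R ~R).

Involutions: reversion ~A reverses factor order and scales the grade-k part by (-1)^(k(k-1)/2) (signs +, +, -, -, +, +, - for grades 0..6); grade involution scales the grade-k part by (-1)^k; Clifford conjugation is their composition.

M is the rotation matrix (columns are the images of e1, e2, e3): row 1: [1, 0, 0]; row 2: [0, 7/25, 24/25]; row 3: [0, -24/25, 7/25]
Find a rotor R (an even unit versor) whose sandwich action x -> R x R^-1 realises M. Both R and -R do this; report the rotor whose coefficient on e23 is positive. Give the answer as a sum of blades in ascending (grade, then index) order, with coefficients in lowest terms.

Method: write R = a + b12*e12 + b13*e13 + b23*e23 with a^2 + b12^2 + b13^2 + b23^2 = 1 (so R^-1 = ~R). Expanding the columns R e_j ~R gives tr M = 4a^2 - 1 and, from the antisymmetric part, M21 - M12 = -4a*b12, M13 - M31 = 4a*b13, M32 - M23 = -4a*b23.
Here tr M = 39/25, so a^2 = (1 + tr M)/4 = 16/25 and a = ±4/5. Taking a = 4/5: M21 - M12 = 0, M13 - M31 = 0, M32 - M23 = -48/25, giving b12 = 0, b13 = 0, b23 = 3/5, i.e. R = 4/5 + 3/5*e23.
Its e23 coefficient is already positive.
Answer: 4/5 + 3/5*e23. Uniqueness: Spin(3) -> SO(3) maps R and -R to the same rotation of trace 39/25; fixing the sign of the e23 coefficient removes the ambiguity.


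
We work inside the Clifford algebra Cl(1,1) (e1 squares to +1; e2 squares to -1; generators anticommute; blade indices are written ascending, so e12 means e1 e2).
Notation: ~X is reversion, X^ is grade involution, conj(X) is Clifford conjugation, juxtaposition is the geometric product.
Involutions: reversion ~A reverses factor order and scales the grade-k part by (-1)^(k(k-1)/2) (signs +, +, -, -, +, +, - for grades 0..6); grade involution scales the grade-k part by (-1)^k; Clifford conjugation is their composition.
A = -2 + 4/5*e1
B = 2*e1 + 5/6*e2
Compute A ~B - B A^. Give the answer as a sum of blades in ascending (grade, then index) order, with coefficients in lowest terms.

first term: 8/5 - 4*e1 - 5/3*e2 + 2/3*e12
second term: -8/5 - 4*e1 - 5/3*e2 + 2/3*e12
Answer: 16/5


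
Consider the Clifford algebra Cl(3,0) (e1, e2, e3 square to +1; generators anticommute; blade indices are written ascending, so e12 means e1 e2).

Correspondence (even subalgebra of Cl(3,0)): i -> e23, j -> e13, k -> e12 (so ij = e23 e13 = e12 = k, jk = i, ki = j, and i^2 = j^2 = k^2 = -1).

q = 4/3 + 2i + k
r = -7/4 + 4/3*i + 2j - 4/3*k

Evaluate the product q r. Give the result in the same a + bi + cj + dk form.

In blades: q = 4/3 + e12 + 2*e23, r = -7/4 - 4/3*e12 + 2*e13 + 4/3*e23.
Distribute q over r term by term (generator squares from the signature, products reordered to ascending indices): (4/3)*r = -7/3 - 16/9*e12 + 8/3*e13 + 16/9*e23; (e12)*r = 4/3 - 7/4*e12 + 4/3*e13 - 2*e23; (2*e23)*r = -8/3 + 4*e12 + 8/3*e13 - 7/2*e23.
Sum: -11/3 + 17/36*e12 + 20/3*e13 - 67/18*e23; translating back through the correspondence:
Answer: -11/3 - 67/18*i + 20/3*j + 17/36*k


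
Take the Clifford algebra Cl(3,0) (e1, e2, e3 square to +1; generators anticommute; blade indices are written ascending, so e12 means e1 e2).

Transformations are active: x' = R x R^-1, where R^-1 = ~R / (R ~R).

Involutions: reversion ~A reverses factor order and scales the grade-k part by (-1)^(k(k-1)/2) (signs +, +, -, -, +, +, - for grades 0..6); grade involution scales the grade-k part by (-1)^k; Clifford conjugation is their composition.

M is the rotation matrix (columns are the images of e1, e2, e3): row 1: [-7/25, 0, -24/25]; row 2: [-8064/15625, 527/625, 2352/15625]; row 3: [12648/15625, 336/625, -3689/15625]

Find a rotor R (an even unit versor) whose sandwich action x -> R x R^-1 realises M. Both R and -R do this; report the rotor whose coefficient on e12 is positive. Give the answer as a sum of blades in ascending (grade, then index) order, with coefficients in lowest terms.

Method: write R = a + b12*e12 + b13*e13 + b23*e23 with a^2 + b12^2 + b13^2 + b23^2 = 1 (so R^-1 = ~R). Expanding the columns R e_j ~R gives tr M = 4a^2 - 1 and, from the antisymmetric part, M21 - M12 = -4a*b12, M13 - M31 = 4a*b13, M32 - M23 = -4a*b23.
Here tr M = 5111/15625, so a^2 = (1 + tr M)/4 = 5184/15625 and a = ±72/125. Taking a = 72/125: M21 - M12 = -8064/15625, M13 - M31 = -27648/15625, M32 - M23 = 6048/15625, giving b12 = 28/125, b13 = -96/125, b23 = -21/125, i.e. R = 72/125 + 28/125*e12 - 96/125*e13 - 21/125*e23.
Its e12 coefficient is already positive.
Answer: 72/125 + 28/125*e12 - 96/125*e13 - 21/125*e23. Why the constraint matters: R and -R act identically through the sandwich — M has trace 5111/15625 either way — so only the sign condition on e12 picks one of the two preimages.


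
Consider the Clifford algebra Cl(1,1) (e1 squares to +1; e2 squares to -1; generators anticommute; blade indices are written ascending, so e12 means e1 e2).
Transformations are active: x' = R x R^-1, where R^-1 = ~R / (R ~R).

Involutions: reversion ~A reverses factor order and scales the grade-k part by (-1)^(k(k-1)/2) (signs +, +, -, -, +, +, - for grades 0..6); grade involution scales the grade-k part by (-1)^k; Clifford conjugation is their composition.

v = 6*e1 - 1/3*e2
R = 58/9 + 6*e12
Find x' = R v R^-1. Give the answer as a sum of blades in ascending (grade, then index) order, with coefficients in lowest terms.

~R = 58/9 - 6*e12, and R ~R = 448/81, so R^-1 = ~R / (448/81).
R v = 122/3*e1 - 1030/27*e2
Answer: 4971/56*e1 - 14879/168*e2


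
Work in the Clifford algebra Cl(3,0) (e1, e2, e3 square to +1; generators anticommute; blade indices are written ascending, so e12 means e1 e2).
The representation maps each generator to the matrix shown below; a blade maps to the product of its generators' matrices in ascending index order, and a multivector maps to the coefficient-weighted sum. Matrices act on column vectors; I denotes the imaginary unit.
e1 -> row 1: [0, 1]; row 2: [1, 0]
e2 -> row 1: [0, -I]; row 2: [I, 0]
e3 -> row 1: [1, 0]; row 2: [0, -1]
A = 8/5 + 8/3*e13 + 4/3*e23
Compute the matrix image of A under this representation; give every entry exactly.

Bivector images (products of the table entries): rho(e13) = rho(e1)rho(e3) = row 1: [0, -1]; row 2: [1, 0]; rho(e23) = rho(e2)rho(e3) = row 1: [0, I]; row 2: [I, 0].
M = (8/5)*1 + (8/3)*rho(e13) + (4/3)*rho(e23), summed entrywise (1 is the identity matrix):
Answer: row 1: [8/5, -8/3 + 4*I/3]; row 2: [8/3 + 4*I/3, 8/5]


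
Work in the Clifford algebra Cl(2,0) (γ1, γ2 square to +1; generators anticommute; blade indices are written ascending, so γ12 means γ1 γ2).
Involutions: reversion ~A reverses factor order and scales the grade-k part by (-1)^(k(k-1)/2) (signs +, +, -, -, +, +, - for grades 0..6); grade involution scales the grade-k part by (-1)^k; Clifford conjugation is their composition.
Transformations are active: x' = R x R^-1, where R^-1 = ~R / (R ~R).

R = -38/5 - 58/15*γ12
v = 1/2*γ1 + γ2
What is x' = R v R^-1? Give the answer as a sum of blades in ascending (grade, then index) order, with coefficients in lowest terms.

~R = -38/5 + 58/15*γ12, and R ~R = 3272/45, so R^-1 = ~R / (3272/45).
R v = -23/3*γ1 - 17/3*γ2
Answer: 451/409*γ1 + 151/818*γ2


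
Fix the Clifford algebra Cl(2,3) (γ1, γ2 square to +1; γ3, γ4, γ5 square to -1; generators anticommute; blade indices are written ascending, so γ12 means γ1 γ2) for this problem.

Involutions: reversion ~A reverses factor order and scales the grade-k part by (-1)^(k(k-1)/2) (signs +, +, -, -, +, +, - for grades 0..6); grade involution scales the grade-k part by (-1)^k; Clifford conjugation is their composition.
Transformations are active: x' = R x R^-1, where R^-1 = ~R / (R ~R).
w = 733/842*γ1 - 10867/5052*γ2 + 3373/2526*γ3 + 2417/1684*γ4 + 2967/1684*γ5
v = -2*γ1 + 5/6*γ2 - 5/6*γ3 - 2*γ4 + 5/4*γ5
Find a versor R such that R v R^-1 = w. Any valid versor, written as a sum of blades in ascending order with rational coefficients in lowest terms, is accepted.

Reasoning: v^2 = w^2 = -25/16 since conjugation preserves the quadratic form; R = v + w = -951/842*γ1 - 2219/1684*γ2 + 634/1263*γ3 - 951/1684*γ4 + 1268/421*γ5 is then valid when invertible, keeping its own part and reversing (v - w)/2.
Answer: -951/842*γ1 - 2219/1684*γ2 + 634/1263*γ3 - 951/1684*γ4 + 1268/421*γ5


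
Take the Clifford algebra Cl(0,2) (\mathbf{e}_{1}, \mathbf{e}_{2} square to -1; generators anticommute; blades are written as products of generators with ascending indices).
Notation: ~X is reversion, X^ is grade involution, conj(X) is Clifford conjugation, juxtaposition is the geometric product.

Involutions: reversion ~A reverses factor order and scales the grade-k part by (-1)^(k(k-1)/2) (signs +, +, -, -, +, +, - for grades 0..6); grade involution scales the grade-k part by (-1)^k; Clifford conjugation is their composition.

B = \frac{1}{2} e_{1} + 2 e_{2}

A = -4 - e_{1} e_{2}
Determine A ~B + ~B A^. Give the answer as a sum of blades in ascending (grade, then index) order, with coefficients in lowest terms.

first term: -\frac{17}{2} e_{2}
second term: -4 e_{1} - \frac{15}{2} e_{2}
Answer: -4 e_{1} - 16 e_{2}


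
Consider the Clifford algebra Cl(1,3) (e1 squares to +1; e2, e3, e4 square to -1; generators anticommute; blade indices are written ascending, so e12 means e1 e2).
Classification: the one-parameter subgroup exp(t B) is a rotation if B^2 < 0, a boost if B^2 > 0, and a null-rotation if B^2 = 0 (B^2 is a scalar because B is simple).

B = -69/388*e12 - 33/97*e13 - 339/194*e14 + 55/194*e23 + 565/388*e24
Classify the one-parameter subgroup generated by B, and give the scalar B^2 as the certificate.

B^2 term by term: the squares give (-69/388)^2*(e12)^2 + (-33/97)^2*(e13)^2 + (-339/194)^2*(e14)^2 + (55/194)^2*(e23)^2 + (565/388)^2*(e24)^2 = 4761/150544*(+1) + 1089/9409*(+1) + 114921/37636*(+1) + 3025/37636*(-1) + 319225/150544*(-1) = 1 (each basis 2-blade squares to minus the product of its generators' squares); cross terms between blades sharing an index anticommute and cancel; the commuting (index-disjoint) pairs give grade-4 terms 2*c*c'*(blade product), which cancel blade by blade — e1234: 18645/18818 - 18645/18818 = 0 — confirming B is simple. So B^2 = 1.
Answer: boost, certificate B^2 = 1. The class reads off the invariant scalar 1 directly.


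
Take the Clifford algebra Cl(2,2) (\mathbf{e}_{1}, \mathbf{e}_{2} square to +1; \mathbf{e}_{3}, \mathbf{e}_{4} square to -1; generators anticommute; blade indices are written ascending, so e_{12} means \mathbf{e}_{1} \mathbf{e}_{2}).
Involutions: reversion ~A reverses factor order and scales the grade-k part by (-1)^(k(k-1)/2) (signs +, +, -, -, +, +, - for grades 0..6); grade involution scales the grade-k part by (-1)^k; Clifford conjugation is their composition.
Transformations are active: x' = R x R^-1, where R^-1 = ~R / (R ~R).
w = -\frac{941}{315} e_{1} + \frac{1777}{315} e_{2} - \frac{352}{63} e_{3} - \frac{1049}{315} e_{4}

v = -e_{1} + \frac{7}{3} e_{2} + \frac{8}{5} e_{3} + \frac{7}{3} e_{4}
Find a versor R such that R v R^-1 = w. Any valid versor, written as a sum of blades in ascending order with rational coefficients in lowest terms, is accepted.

Construction: equal norms (both -\frac{39}{25}) license R = v + w = -\frac{1256}{315} e_{1} + \frac{2512}{315} e_{2} - \frac{1256}{315} e_{3} - \frac{314}{315} e_{4} — nothing changes along that direction, while (v - w)/2 changes sign, so v maps onto w.
Answer: -\frac{1256}{315} e_{1} + \frac{2512}{315} e_{2} - \frac{1256}{315} e_{3} - \frac{314}{315} e_{4}


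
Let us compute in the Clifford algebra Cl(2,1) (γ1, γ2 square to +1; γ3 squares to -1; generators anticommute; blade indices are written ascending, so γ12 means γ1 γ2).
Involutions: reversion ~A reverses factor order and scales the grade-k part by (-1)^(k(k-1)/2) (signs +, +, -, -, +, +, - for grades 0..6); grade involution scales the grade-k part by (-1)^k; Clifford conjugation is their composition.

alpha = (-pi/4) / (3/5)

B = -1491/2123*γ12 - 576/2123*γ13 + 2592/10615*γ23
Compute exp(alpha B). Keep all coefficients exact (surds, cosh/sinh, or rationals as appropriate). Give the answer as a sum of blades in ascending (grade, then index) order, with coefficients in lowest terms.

B^2 term by term: the squares give (-1491/2123)^2*(γ12)^2 + (-576/2123)^2*(γ13)^2 + (2592/10615)^2*(γ23)^2 = 2223081/4507129*(-1) + 331776/4507129*(+1) + 6718464/112678225*(+1) = -9/25 (each basis 2-blade squares to minus the product of its generators' squares); cross terms between blades sharing an index anticommute and cancel. So B^2 = -9/25.
B^2 = -9/25 — B^2 < 0, so the exponential closes trigonometrically: l = 3/5, alpha*l = -pi/4, so exp(alpha B) = cos(-pi/4) + (sin(-pi/4)/(3/5))*B = sqrt(2)/2 + (-5*sqrt(2)/6)*B.
Answer: sqrt(2)/2 + 2485*sqrt(2)/4246*γ12 + 480*sqrt(2)/2123*γ13 - 432*sqrt(2)/2123*γ23


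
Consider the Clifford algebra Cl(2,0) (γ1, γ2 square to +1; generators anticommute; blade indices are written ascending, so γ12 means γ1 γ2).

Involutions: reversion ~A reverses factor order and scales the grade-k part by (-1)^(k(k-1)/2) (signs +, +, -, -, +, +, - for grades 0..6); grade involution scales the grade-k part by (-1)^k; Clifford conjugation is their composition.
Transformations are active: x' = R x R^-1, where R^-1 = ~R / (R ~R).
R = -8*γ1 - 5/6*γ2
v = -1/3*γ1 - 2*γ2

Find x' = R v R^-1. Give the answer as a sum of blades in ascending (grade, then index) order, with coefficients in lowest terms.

~R = -8*γ1 - 5/6*γ2, and R ~R = 2329/36, so R^-1 = ~R / (2329/36).
R v = 13/3 + 283/18*γ12
Answer: -5159/6987*γ1 + 4398/2329*γ2


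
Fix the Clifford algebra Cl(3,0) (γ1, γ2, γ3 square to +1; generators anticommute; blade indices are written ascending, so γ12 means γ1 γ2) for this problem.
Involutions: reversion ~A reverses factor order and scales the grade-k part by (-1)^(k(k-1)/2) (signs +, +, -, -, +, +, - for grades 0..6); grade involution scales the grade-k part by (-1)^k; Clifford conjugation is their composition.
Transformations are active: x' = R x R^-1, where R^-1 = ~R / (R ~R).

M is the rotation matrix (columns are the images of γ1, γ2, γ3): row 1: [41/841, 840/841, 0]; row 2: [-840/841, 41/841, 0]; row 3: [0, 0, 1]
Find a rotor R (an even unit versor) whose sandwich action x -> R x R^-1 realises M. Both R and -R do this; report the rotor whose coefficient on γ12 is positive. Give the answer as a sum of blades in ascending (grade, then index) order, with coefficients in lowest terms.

Method: write R = a + b12*γ12 + b13*γ13 + b23*γ23 with a^2 + b12^2 + b13^2 + b23^2 = 1 (so R^-1 = ~R). Expanding the columns R e_j ~R gives tr M = 4a^2 - 1 and, from the antisymmetric part, M21 - M12 = -4a*b12, M13 - M31 = 4a*b13, M32 - M23 = -4a*b23.
Here tr M = 923/841, so a^2 = (1 + tr M)/4 = 441/841 and a = ±21/29. Taking a = 21/29: M21 - M12 = -1680/841, M13 - M31 = 0, M32 - M23 = 0, giving b12 = 20/29, b13 = 0, b23 = 0, i.e. R = 21/29 + 20/29*γ12.
Its γ12 coefficient is already positive.
Answer: 21/29 + 20/29*γ12. Recall the cover is two-to-one: with M of trace 923/841, both preimages act alike, and the stated γ12 sign chooses the sheet.


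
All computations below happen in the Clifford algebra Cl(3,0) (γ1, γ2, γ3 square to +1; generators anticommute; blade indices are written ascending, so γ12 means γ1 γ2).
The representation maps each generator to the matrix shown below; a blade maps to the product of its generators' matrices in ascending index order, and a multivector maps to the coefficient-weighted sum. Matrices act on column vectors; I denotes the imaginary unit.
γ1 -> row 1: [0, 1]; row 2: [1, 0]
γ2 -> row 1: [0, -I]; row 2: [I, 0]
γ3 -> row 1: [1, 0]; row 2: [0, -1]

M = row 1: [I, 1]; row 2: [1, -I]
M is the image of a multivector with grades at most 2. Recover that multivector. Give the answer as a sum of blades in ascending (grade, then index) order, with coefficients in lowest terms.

Method: 1, rho(γ1), rho(γ2), rho(γ3) form a trace-orthogonal basis of the 2x2 complex matrices (tr(X Y) = 2 if X = Y, else 0), so M = m0*1 + m1*rho(γ1) + m2*rho(γ2) + m3*rho(γ3) with m0 = tr(M)/2 = 0, m1 = tr(M rho(γ1))/2 = 1, m2 = tr(M rho(γ2))/2 = 0, m3 = tr(M rho(γ3))/2 = I.
Multiplying table entries, the bivector images are rho(γ12) = I*rho(γ3), rho(γ13) = -I*rho(γ2), rho(γ23) = I*rho(γ1); with real blade coefficients the real parts of m0..m3 are the coefficients of 1, γ1, γ2, γ3 and the imaginary parts give the bivectors (γ23: Im m1, γ13: -Im m2, γ12: Im m3).
Answer: γ1 + γ12


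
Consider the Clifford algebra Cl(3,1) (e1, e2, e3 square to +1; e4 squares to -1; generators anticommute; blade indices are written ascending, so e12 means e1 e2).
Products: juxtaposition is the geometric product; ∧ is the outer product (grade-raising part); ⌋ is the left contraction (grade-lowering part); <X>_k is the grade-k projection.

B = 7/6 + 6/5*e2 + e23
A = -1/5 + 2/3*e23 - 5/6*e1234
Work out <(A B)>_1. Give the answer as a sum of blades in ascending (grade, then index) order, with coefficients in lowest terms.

step 1: -9/10 - 6/25*e2 - 4/5*e3 + 5/6*e14 + 26/45*e23 - e134 - 35/36*e1234
step 2: -6/25*e2 - 4/5*e3
Answer: -6/25*e2 - 4/5*e3


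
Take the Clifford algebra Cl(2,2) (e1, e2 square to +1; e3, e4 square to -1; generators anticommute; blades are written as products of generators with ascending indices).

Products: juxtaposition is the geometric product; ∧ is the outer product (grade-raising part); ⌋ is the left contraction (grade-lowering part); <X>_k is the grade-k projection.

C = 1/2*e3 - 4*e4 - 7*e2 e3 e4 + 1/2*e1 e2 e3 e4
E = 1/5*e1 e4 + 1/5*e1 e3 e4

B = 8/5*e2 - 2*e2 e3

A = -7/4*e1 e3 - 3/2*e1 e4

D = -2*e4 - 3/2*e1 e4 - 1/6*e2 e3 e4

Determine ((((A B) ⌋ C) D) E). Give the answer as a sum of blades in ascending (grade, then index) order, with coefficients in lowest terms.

step 1: 7/2*e1 e2 + 14/5*e1 e2 e3 + 12/5*e1 e2 e4 + 3*e1 e2 e3 e4
step 2: 3/2 - 6/5*e3 + 7/5*e4 - 7/4*e3 e4
step 3: 14/5 - 21/10*e1 - 7/24*e2 - 7/2*e3 - 3*e4 - 21/8*e1 e3 - 9/4*e1 e4 + 7/30*e2 e3 + 1/5*e2 e4 + 12/5*e3 e4 - 9/5*e1 e3 e4 - 1/4*e2 e3 e4
step 4: -9/100 - 27/25*e1 + 81/100*e3 - 189/200*e4 - 9/100*e1 e2 + 3/25*e1 e3 - 7/50*e1 e4 + 21/200*e3 e4 - 1/100*e1 e2 e3 + 7/600*e1 e2 e4 + 63/50*e1 e3 e4 + 21/200*e1 e2 e3 e4
Answer: -9/100 - 27/25*e1 + 81/100*e3 - 189/200*e4 - 9/100*e1 e2 + 3/25*e1 e3 - 7/50*e1 e4 + 21/200*e3 e4 - 1/100*e1 e2 e3 + 7/600*e1 e2 e4 + 63/50*e1 e3 e4 + 21/200*e1 e2 e3 e4


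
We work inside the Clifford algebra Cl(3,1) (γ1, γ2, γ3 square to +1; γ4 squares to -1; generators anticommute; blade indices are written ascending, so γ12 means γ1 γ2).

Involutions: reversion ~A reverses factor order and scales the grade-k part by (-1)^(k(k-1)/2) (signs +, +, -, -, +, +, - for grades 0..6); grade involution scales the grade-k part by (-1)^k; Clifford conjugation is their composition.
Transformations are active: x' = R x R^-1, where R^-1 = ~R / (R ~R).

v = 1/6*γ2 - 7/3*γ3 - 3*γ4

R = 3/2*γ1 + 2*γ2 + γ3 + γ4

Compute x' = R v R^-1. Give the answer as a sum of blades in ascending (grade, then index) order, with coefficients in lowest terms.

~R = 3/2*γ1 + 2*γ2 + γ3 + γ4, and R ~R = 25/4, so R^-1 = ~R / (25/4).
R v = 1 + 1/4*γ12 - 7/2*γ13 - 9/2*γ14 - 29/6*γ23 - 37/6*γ24 - 2/3*γ34
Answer: 12/25*γ1 + 71/150*γ2 + 199/75*γ3 + 83/25*γ4


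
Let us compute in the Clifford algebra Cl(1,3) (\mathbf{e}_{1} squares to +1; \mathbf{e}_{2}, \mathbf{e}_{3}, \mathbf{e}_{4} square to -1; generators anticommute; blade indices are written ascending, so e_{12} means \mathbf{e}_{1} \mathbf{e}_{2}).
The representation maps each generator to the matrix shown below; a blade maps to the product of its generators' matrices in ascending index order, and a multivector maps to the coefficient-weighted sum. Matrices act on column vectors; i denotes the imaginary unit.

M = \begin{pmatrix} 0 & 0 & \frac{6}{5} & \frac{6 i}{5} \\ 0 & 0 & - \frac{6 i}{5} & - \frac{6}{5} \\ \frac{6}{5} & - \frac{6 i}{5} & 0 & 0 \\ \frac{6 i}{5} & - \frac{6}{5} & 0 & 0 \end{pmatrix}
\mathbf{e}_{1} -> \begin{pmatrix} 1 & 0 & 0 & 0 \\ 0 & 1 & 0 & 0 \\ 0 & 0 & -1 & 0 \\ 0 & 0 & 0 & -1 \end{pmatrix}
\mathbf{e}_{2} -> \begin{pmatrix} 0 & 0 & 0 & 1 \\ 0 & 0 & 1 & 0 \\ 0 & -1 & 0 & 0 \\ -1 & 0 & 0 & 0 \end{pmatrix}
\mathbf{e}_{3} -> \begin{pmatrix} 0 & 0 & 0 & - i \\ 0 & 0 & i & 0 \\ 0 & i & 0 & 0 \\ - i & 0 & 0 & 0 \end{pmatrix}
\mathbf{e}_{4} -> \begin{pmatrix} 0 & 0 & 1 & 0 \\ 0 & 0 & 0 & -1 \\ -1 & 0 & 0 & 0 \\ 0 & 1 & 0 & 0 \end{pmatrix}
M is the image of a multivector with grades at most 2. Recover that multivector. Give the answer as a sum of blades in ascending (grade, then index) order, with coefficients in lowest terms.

Method: the blade images are trace-orthogonal — tr(rho(e_A) rho(e_B)^-1) = 4 if A = B and 0 otherwise — and rho(e_A)^-1 = (e_A)^2 * rho(e_A) with (e_A)^2 = +1 or -1, so the coefficient of e_A in the preimage is (e_A)^2 * tr(M rho(e_A))/4.
Nonzero projections over blades of grade <= 2: e_{3}: (e_{3})^2 = -1, tr(M rho(e_{3})) = \frac{24}{5}, coefficient -\frac{6}{5}; e_{14}: (e_{14})^2 = +1, tr(M rho(e_{14})) = \frac{24}{5}, coefficient \frac{6}{5}. Every other blade of grade <= 2 projects to 0.
Answer: -\frac{6}{5} e_{3} + \frac{6}{5} e_{14}


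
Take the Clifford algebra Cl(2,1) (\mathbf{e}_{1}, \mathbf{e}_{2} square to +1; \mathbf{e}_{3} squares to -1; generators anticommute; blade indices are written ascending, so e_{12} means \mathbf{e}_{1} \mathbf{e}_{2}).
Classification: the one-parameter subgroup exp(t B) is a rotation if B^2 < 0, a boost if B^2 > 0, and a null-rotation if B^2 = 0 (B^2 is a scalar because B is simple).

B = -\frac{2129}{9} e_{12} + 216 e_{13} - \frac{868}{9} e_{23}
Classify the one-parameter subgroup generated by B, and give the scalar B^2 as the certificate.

B^2 term by term: the squares give (-\frac{2129}{9})^2*(e_{12})^2 + (216)^2*(e_{13})^2 + (-\frac{868}{9})^2*(e_{23})^2 = \frac{4532641}{81}*(-1) + 46656*(+1) + \frac{753424}{81}*(+1) = -1 (each basis 2-blade squares to minus the product of its generators' squares); cross terms between blades sharing an index anticommute and cancel. So B^2 = -1.
Answer: rotation, certificate B^2 = -1. Why this suffices: the scalar -1 survives any versor conjugation, so its sign alone determines the class however B is presented.


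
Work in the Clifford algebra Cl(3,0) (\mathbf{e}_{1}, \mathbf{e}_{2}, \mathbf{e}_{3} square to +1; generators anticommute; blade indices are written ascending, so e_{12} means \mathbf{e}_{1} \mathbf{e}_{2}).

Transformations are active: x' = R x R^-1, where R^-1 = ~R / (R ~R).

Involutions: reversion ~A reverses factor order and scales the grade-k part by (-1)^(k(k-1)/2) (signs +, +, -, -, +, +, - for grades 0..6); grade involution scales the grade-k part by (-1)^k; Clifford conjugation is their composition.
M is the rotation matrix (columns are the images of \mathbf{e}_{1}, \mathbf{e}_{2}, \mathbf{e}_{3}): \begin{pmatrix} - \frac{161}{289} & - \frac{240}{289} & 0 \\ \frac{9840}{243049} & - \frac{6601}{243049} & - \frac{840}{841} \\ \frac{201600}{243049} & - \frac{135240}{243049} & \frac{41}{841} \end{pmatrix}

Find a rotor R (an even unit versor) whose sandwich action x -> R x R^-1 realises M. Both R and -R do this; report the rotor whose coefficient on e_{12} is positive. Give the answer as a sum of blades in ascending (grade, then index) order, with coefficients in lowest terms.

Method: write R = a + b12*e_{12} + b13*e_{13} + b23*e_{23} with a^2 + b12^2 + b13^2 + b23^2 = 1 (so R^-1 = ~R). Expanding the columns R e_j ~R gives tr M = 4a^2 - 1 and, from the antisymmetric part, M21 - M12 = -4a*b12, M13 - M31 = 4a*b13, M32 - M23 = -4a*b23.
Here tr M = -\frac{130153}{243049}, so a^2 = (1 + tr M)/4 = \frac{28224}{243049} and a = ±\frac{168}{493}. Taking a = \frac{168}{493}: M21 - M12 = \frac{211680}{243049}, M13 - M31 = -\frac{201600}{243049}, M32 - M23 = \frac{107520}{243049}, giving b12 = -\frac{315}{493}, b13 = -\frac{300}{493}, b23 = -\frac{160}{493}, i.e. R = \frac{168}{493} - \frac{315}{493} e_{12} - \frac{300}{493} e_{13} - \frac{160}{493} e_{23}.
Its e_{12} coefficient is negative, so report the other preimage -R.
Answer: -\frac{168}{493} + \frac{315}{493} e_{12} + \frac{300}{493} e_{13} + \frac{160}{493} e_{23}. Why the constraint matters: R and -R act identically through the sandwich — M has trace -\frac{130153}{243049} either way — so only the sign condition on e_{12} picks one of the two preimages.


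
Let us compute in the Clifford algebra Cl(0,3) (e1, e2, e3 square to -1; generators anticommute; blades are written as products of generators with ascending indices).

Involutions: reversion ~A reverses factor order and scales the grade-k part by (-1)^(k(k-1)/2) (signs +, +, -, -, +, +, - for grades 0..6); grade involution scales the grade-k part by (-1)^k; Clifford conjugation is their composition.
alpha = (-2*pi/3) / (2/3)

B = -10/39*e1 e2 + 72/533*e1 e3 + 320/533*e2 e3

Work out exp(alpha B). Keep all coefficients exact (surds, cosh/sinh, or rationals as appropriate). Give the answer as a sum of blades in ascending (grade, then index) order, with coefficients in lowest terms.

B^2 term by term: the squares give (-10/39)^2*(e1 e2)^2 + (72/533)^2*(e1 e3)^2 + (320/533)^2*(e2 e3)^2 = 100/1521*(-1) + 5184/284089*(-1) + 102400/284089*(-1) = -4/9 (each basis 2-blade squares to minus the product of its generators' squares); cross terms between blades sharing an index anticommute and cancel. So B^2 = -4/9.
B^2 = -4/9 — since the square is negative, the closed form is circular: l = 2/3, alpha*l = -2*pi/3, so exp(alpha B) = cos(-2*pi/3) + (sin(-2*pi/3)/(2/3))*B = -1/2 + (-3*sqrt(3)/4)*B.
Answer: -1/2 + 5*sqrt(3)/26*e1 e2 - 54*sqrt(3)/533*e1 e3 - 240*sqrt(3)/533*e2 e3


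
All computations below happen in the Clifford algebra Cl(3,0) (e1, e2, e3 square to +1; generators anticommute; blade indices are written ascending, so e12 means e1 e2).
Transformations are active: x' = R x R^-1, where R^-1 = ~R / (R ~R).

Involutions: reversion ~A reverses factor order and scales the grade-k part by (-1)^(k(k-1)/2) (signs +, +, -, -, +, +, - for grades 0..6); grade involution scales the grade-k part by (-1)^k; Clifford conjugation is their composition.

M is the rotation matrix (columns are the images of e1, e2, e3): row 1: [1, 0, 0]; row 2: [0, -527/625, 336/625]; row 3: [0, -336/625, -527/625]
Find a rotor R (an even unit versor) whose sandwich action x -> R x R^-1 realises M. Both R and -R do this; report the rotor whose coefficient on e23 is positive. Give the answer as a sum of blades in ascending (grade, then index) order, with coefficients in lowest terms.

Method: write R = a + b12*e12 + b13*e13 + b23*e23 with a^2 + b12^2 + b13^2 + b23^2 = 1 (so R^-1 = ~R). Expanding the columns R e_j ~R gives tr M = 4a^2 - 1 and, from the antisymmetric part, M21 - M12 = -4a*b12, M13 - M31 = 4a*b13, M32 - M23 = -4a*b23.
Here tr M = -429/625, so a^2 = (1 + tr M)/4 = 49/625 and a = ±7/25. Taking a = 7/25: M21 - M12 = 0, M13 - M31 = 0, M32 - M23 = -672/625, giving b12 = 0, b13 = 0, b23 = 24/25, i.e. R = 7/25 + 24/25*e23.
Its e23 coefficient is already positive.
Answer: 7/25 + 24/25*e23. Why the constraint matters: R and -R act identically through the sandwich — M has trace -429/625 either way — so only the sign condition on e23 picks one of the two preimages.


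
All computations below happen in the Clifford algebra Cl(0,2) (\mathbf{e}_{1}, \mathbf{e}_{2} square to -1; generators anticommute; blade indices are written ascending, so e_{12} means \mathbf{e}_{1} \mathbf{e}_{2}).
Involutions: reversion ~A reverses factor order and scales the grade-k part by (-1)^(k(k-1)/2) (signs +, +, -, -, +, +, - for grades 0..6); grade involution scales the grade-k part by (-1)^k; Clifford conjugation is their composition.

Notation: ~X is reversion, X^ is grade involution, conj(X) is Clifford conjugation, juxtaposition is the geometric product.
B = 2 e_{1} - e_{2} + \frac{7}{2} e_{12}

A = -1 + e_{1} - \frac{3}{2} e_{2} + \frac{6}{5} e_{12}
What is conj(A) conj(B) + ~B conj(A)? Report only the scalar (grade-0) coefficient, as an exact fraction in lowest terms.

first term: -\frac{77}{10} - \frac{41}{20} e_{1} - \frac{21}{10} e_{2} + \frac{11}{2} e_{12}
second term: -\frac{7}{10} + \frac{89}{20} e_{1} + \frac{69}{10} e_{2} + \frac{11}{2} e_{12}
Answer: -\frac{42}{5}


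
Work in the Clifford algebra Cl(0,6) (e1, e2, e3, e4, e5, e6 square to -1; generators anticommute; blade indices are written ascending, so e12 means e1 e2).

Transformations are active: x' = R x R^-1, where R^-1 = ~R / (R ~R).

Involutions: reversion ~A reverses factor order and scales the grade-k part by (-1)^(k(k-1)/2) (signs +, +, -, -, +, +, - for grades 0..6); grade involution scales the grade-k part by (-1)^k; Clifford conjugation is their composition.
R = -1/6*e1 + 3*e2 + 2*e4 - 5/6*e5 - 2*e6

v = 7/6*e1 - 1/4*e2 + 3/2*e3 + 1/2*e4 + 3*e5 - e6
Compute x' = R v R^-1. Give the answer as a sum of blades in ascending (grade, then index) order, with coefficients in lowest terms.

~R = -1/6*e1 + 3*e2 + 2*e4 - 5/6*e5 - 2*e6, and R ~R = -319/18, so R^-1 = ~R / (-319/18).
R v = 4/9 - 83/24*e12 - 1/4*e13 - 29/12*e14 + 17/36*e15 + 5/2*e16 + 9/2*e23 + 2*e24 + 211/24*e25 - 7/2*e26 - 3*e34 + 5/4*e35 + 3*e36 + 77/12*e45 - e46 + 41/6*e56
Answer: -739/638*e1 + 127/1276*e2 - 3/2*e3 - 383/638*e4 - 2831/957*e5 + 351/319*e6
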